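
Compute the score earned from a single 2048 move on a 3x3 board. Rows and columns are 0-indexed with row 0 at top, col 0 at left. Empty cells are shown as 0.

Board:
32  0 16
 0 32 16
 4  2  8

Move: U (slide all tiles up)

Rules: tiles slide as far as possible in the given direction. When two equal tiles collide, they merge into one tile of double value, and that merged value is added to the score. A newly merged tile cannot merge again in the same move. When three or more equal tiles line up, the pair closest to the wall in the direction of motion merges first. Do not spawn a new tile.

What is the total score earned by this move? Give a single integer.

Answer: 32

Derivation:
Slide up:
col 0: [32, 0, 4] -> [32, 4, 0]  score +0 (running 0)
col 1: [0, 32, 2] -> [32, 2, 0]  score +0 (running 0)
col 2: [16, 16, 8] -> [32, 8, 0]  score +32 (running 32)
Board after move:
32 32 32
 4  2  8
 0  0  0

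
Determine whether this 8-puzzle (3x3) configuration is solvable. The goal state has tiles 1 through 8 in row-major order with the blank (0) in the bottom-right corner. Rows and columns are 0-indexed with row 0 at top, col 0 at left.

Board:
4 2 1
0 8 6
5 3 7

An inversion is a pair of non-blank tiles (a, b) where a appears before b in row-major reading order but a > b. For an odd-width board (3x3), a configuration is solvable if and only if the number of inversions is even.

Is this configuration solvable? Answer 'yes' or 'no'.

Answer: no

Derivation:
Inversions (pairs i<j in row-major order where tile[i] > tile[j] > 0): 11
11 is odd, so the puzzle is not solvable.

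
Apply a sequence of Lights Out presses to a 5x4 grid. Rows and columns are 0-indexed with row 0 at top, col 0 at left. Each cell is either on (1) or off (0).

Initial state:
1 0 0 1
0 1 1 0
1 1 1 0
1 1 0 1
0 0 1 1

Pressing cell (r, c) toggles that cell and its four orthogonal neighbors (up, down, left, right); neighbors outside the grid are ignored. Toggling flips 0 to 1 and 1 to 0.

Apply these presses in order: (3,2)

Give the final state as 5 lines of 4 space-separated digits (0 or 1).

After press 1 at (3,2):
1 0 0 1
0 1 1 0
1 1 0 0
1 0 1 0
0 0 0 1

Answer: 1 0 0 1
0 1 1 0
1 1 0 0
1 0 1 0
0 0 0 1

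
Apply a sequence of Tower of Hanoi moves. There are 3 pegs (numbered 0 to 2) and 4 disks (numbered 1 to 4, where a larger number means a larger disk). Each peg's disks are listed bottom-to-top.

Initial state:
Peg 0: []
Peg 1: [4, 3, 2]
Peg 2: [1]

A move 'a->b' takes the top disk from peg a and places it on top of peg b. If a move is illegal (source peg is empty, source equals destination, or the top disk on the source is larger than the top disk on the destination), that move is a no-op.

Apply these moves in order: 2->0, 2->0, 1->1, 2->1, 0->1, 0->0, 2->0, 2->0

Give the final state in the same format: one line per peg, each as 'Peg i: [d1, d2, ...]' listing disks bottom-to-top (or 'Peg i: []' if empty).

After move 1 (2->0):
Peg 0: [1]
Peg 1: [4, 3, 2]
Peg 2: []

After move 2 (2->0):
Peg 0: [1]
Peg 1: [4, 3, 2]
Peg 2: []

After move 3 (1->1):
Peg 0: [1]
Peg 1: [4, 3, 2]
Peg 2: []

After move 4 (2->1):
Peg 0: [1]
Peg 1: [4, 3, 2]
Peg 2: []

After move 5 (0->1):
Peg 0: []
Peg 1: [4, 3, 2, 1]
Peg 2: []

After move 6 (0->0):
Peg 0: []
Peg 1: [4, 3, 2, 1]
Peg 2: []

After move 7 (2->0):
Peg 0: []
Peg 1: [4, 3, 2, 1]
Peg 2: []

After move 8 (2->0):
Peg 0: []
Peg 1: [4, 3, 2, 1]
Peg 2: []

Answer: Peg 0: []
Peg 1: [4, 3, 2, 1]
Peg 2: []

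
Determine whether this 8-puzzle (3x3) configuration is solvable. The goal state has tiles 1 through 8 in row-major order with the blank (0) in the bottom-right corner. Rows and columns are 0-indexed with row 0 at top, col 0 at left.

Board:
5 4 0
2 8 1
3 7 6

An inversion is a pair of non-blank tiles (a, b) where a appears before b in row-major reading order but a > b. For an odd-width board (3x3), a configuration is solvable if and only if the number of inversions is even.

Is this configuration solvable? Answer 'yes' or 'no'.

Answer: no

Derivation:
Inversions (pairs i<j in row-major order where tile[i] > tile[j] > 0): 13
13 is odd, so the puzzle is not solvable.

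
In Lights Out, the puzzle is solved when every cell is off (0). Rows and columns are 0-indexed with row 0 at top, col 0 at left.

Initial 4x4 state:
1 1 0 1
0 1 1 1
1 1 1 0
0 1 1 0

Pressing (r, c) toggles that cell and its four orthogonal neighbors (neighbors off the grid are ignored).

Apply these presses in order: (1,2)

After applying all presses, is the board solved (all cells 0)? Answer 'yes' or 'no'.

Answer: no

Derivation:
After press 1 at (1,2):
1 1 1 1
0 0 0 0
1 1 0 0
0 1 1 0

Lights still on: 8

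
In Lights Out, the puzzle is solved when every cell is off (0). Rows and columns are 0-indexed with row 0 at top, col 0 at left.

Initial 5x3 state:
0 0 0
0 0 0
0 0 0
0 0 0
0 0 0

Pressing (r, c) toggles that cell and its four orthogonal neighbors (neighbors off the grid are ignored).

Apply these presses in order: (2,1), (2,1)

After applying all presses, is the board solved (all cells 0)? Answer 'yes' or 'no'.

Answer: yes

Derivation:
After press 1 at (2,1):
0 0 0
0 1 0
1 1 1
0 1 0
0 0 0

After press 2 at (2,1):
0 0 0
0 0 0
0 0 0
0 0 0
0 0 0

Lights still on: 0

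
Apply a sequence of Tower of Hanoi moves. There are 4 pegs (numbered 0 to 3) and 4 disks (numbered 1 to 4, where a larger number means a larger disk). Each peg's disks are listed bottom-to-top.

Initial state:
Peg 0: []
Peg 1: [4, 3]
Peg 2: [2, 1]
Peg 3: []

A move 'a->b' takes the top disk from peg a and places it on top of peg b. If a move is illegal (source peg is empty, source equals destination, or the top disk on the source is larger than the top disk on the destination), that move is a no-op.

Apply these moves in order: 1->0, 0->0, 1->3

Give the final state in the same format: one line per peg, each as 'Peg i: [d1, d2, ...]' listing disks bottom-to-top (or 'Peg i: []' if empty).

After move 1 (1->0):
Peg 0: [3]
Peg 1: [4]
Peg 2: [2, 1]
Peg 3: []

After move 2 (0->0):
Peg 0: [3]
Peg 1: [4]
Peg 2: [2, 1]
Peg 3: []

After move 3 (1->3):
Peg 0: [3]
Peg 1: []
Peg 2: [2, 1]
Peg 3: [4]

Answer: Peg 0: [3]
Peg 1: []
Peg 2: [2, 1]
Peg 3: [4]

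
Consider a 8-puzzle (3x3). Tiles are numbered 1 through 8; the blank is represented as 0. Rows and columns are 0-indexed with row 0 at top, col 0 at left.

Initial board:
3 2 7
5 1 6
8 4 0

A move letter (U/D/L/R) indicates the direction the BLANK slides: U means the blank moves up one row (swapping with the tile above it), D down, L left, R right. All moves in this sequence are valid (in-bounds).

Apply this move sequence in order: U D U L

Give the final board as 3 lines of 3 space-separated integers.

Answer: 3 2 7
5 0 1
8 4 6

Derivation:
After move 1 (U):
3 2 7
5 1 0
8 4 6

After move 2 (D):
3 2 7
5 1 6
8 4 0

After move 3 (U):
3 2 7
5 1 0
8 4 6

After move 4 (L):
3 2 7
5 0 1
8 4 6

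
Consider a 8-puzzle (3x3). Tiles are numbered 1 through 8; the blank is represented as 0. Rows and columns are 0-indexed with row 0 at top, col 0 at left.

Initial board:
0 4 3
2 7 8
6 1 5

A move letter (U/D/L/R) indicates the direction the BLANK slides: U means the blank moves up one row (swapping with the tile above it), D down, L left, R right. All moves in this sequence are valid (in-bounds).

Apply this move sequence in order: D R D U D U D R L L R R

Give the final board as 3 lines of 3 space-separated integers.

After move 1 (D):
2 4 3
0 7 8
6 1 5

After move 2 (R):
2 4 3
7 0 8
6 1 5

After move 3 (D):
2 4 3
7 1 8
6 0 5

After move 4 (U):
2 4 3
7 0 8
6 1 5

After move 5 (D):
2 4 3
7 1 8
6 0 5

After move 6 (U):
2 4 3
7 0 8
6 1 5

After move 7 (D):
2 4 3
7 1 8
6 0 5

After move 8 (R):
2 4 3
7 1 8
6 5 0

After move 9 (L):
2 4 3
7 1 8
6 0 5

After move 10 (L):
2 4 3
7 1 8
0 6 5

After move 11 (R):
2 4 3
7 1 8
6 0 5

After move 12 (R):
2 4 3
7 1 8
6 5 0

Answer: 2 4 3
7 1 8
6 5 0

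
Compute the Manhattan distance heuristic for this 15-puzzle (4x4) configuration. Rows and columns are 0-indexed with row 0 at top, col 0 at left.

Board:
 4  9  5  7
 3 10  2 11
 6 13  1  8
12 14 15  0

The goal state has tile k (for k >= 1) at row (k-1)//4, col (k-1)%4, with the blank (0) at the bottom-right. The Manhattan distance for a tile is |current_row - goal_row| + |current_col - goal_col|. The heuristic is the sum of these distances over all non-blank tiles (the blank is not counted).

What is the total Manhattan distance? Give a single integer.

Tile 4: at (0,0), goal (0,3), distance |0-0|+|0-3| = 3
Tile 9: at (0,1), goal (2,0), distance |0-2|+|1-0| = 3
Tile 5: at (0,2), goal (1,0), distance |0-1|+|2-0| = 3
Tile 7: at (0,3), goal (1,2), distance |0-1|+|3-2| = 2
Tile 3: at (1,0), goal (0,2), distance |1-0|+|0-2| = 3
Tile 10: at (1,1), goal (2,1), distance |1-2|+|1-1| = 1
Tile 2: at (1,2), goal (0,1), distance |1-0|+|2-1| = 2
Tile 11: at (1,3), goal (2,2), distance |1-2|+|3-2| = 2
Tile 6: at (2,0), goal (1,1), distance |2-1|+|0-1| = 2
Tile 13: at (2,1), goal (3,0), distance |2-3|+|1-0| = 2
Tile 1: at (2,2), goal (0,0), distance |2-0|+|2-0| = 4
Tile 8: at (2,3), goal (1,3), distance |2-1|+|3-3| = 1
Tile 12: at (3,0), goal (2,3), distance |3-2|+|0-3| = 4
Tile 14: at (3,1), goal (3,1), distance |3-3|+|1-1| = 0
Tile 15: at (3,2), goal (3,2), distance |3-3|+|2-2| = 0
Sum: 3 + 3 + 3 + 2 + 3 + 1 + 2 + 2 + 2 + 2 + 4 + 1 + 4 + 0 + 0 = 32

Answer: 32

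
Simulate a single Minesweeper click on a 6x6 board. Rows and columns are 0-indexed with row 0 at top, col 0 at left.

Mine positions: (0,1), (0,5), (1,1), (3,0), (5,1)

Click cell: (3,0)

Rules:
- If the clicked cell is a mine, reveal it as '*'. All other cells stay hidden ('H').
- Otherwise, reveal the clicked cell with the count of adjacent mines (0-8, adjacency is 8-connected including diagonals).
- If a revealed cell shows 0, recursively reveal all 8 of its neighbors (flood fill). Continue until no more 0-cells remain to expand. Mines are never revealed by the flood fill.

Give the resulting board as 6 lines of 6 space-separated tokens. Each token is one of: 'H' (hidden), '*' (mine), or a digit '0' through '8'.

H H H H H H
H H H H H H
H H H H H H
* H H H H H
H H H H H H
H H H H H H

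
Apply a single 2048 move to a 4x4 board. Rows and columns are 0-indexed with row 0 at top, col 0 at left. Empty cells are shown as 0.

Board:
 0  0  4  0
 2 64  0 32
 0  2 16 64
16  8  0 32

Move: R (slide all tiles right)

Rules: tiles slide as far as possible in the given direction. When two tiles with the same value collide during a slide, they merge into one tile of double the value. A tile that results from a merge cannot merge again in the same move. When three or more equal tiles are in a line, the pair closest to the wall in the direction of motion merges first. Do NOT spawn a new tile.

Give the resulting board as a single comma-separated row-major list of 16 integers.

Answer: 0, 0, 0, 4, 0, 2, 64, 32, 0, 2, 16, 64, 0, 16, 8, 32

Derivation:
Slide right:
row 0: [0, 0, 4, 0] -> [0, 0, 0, 4]
row 1: [2, 64, 0, 32] -> [0, 2, 64, 32]
row 2: [0, 2, 16, 64] -> [0, 2, 16, 64]
row 3: [16, 8, 0, 32] -> [0, 16, 8, 32]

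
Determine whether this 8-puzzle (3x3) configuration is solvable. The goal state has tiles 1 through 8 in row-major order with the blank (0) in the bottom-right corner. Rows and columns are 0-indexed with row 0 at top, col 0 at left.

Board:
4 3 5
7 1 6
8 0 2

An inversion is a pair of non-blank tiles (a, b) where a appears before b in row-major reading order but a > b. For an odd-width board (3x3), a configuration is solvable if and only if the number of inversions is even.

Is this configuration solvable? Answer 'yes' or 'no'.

Answer: yes

Derivation:
Inversions (pairs i<j in row-major order where tile[i] > tile[j] > 0): 12
12 is even, so the puzzle is solvable.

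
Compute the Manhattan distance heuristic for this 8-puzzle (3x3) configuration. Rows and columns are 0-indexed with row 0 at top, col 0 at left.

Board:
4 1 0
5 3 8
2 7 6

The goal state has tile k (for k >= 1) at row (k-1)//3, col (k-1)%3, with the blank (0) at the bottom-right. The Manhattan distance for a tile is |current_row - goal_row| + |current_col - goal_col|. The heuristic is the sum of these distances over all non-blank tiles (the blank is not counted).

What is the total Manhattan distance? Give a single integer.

Tile 4: at (0,0), goal (1,0), distance |0-1|+|0-0| = 1
Tile 1: at (0,1), goal (0,0), distance |0-0|+|1-0| = 1
Tile 5: at (1,0), goal (1,1), distance |1-1|+|0-1| = 1
Tile 3: at (1,1), goal (0,2), distance |1-0|+|1-2| = 2
Tile 8: at (1,2), goal (2,1), distance |1-2|+|2-1| = 2
Tile 2: at (2,0), goal (0,1), distance |2-0|+|0-1| = 3
Tile 7: at (2,1), goal (2,0), distance |2-2|+|1-0| = 1
Tile 6: at (2,2), goal (1,2), distance |2-1|+|2-2| = 1
Sum: 1 + 1 + 1 + 2 + 2 + 3 + 1 + 1 = 12

Answer: 12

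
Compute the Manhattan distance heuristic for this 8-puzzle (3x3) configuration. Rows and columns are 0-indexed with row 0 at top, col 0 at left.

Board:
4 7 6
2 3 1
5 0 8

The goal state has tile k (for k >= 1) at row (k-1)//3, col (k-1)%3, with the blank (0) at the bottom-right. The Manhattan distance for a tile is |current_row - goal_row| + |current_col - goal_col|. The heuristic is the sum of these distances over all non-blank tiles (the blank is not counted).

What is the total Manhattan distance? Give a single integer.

Tile 4: (0,0)->(1,0) = 1
Tile 7: (0,1)->(2,0) = 3
Tile 6: (0,2)->(1,2) = 1
Tile 2: (1,0)->(0,1) = 2
Tile 3: (1,1)->(0,2) = 2
Tile 1: (1,2)->(0,0) = 3
Tile 5: (2,0)->(1,1) = 2
Tile 8: (2,2)->(2,1) = 1
Sum: 1 + 3 + 1 + 2 + 2 + 3 + 2 + 1 = 15

Answer: 15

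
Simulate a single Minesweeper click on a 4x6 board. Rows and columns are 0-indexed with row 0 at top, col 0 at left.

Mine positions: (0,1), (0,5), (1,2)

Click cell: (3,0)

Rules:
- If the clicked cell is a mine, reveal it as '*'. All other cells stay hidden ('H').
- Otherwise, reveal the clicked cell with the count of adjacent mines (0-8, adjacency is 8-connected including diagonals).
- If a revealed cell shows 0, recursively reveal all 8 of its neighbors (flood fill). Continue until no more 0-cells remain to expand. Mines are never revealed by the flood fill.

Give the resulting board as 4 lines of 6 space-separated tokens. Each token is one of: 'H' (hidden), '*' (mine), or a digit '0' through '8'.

H H H H H H
1 2 H 1 1 1
0 1 1 1 0 0
0 0 0 0 0 0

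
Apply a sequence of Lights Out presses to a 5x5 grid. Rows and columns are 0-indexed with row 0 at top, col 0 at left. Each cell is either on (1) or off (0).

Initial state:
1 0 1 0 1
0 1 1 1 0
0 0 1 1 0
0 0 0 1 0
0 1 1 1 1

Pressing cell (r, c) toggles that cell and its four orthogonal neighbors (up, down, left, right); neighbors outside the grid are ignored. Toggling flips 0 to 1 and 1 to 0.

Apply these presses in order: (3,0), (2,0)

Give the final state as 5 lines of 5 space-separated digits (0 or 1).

After press 1 at (3,0):
1 0 1 0 1
0 1 1 1 0
1 0 1 1 0
1 1 0 1 0
1 1 1 1 1

After press 2 at (2,0):
1 0 1 0 1
1 1 1 1 0
0 1 1 1 0
0 1 0 1 0
1 1 1 1 1

Answer: 1 0 1 0 1
1 1 1 1 0
0 1 1 1 0
0 1 0 1 0
1 1 1 1 1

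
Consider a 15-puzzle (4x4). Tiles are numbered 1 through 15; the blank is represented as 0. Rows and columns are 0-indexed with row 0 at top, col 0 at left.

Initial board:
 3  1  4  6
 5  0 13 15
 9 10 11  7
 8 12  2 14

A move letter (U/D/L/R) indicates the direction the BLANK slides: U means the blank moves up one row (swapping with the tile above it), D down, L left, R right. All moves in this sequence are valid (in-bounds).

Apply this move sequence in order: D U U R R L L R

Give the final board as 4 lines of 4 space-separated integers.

After move 1 (D):
 3  1  4  6
 5 10 13 15
 9  0 11  7
 8 12  2 14

After move 2 (U):
 3  1  4  6
 5  0 13 15
 9 10 11  7
 8 12  2 14

After move 3 (U):
 3  0  4  6
 5  1 13 15
 9 10 11  7
 8 12  2 14

After move 4 (R):
 3  4  0  6
 5  1 13 15
 9 10 11  7
 8 12  2 14

After move 5 (R):
 3  4  6  0
 5  1 13 15
 9 10 11  7
 8 12  2 14

After move 6 (L):
 3  4  0  6
 5  1 13 15
 9 10 11  7
 8 12  2 14

After move 7 (L):
 3  0  4  6
 5  1 13 15
 9 10 11  7
 8 12  2 14

After move 8 (R):
 3  4  0  6
 5  1 13 15
 9 10 11  7
 8 12  2 14

Answer:  3  4  0  6
 5  1 13 15
 9 10 11  7
 8 12  2 14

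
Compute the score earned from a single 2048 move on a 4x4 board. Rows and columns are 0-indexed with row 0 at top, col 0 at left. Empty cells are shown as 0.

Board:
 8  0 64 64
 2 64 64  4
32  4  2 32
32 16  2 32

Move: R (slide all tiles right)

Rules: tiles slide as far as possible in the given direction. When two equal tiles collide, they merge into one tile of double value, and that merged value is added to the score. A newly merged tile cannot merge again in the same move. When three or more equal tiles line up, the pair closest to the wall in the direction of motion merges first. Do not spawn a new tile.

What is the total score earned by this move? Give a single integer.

Slide right:
row 0: [8, 0, 64, 64] -> [0, 0, 8, 128]  score +128 (running 128)
row 1: [2, 64, 64, 4] -> [0, 2, 128, 4]  score +128 (running 256)
row 2: [32, 4, 2, 32] -> [32, 4, 2, 32]  score +0 (running 256)
row 3: [32, 16, 2, 32] -> [32, 16, 2, 32]  score +0 (running 256)
Board after move:
  0   0   8 128
  0   2 128   4
 32   4   2  32
 32  16   2  32

Answer: 256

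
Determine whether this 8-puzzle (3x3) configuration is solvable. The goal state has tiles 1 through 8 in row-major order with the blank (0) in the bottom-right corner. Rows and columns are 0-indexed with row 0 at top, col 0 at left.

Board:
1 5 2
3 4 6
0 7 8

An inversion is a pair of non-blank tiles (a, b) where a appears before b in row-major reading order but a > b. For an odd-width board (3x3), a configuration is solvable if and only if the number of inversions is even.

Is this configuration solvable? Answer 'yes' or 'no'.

Inversions (pairs i<j in row-major order where tile[i] > tile[j] > 0): 3
3 is odd, so the puzzle is not solvable.

Answer: no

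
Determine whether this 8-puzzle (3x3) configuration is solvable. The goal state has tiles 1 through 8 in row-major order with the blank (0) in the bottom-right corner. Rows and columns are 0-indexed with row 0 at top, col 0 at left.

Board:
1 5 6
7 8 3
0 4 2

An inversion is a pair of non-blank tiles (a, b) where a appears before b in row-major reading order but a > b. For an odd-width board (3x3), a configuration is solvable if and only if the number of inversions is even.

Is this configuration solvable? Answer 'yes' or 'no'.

Answer: yes

Derivation:
Inversions (pairs i<j in row-major order where tile[i] > tile[j] > 0): 14
14 is even, so the puzzle is solvable.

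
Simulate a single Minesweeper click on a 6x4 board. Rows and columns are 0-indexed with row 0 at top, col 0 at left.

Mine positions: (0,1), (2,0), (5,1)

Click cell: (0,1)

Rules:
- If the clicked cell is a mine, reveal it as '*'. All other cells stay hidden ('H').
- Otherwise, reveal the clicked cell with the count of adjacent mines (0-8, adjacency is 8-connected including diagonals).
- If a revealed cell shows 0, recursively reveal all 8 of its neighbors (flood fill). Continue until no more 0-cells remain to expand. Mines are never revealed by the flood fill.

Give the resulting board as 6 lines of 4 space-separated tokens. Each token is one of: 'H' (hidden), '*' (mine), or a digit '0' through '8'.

H * H H
H H H H
H H H H
H H H H
H H H H
H H H H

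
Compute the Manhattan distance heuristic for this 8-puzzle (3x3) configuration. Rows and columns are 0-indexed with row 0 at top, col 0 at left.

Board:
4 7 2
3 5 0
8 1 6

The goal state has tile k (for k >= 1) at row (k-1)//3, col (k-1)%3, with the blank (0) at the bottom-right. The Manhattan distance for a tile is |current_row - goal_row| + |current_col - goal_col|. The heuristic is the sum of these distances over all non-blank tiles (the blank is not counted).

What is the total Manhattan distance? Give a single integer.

Tile 4: at (0,0), goal (1,0), distance |0-1|+|0-0| = 1
Tile 7: at (0,1), goal (2,0), distance |0-2|+|1-0| = 3
Tile 2: at (0,2), goal (0,1), distance |0-0|+|2-1| = 1
Tile 3: at (1,0), goal (0,2), distance |1-0|+|0-2| = 3
Tile 5: at (1,1), goal (1,1), distance |1-1|+|1-1| = 0
Tile 8: at (2,0), goal (2,1), distance |2-2|+|0-1| = 1
Tile 1: at (2,1), goal (0,0), distance |2-0|+|1-0| = 3
Tile 6: at (2,2), goal (1,2), distance |2-1|+|2-2| = 1
Sum: 1 + 3 + 1 + 3 + 0 + 1 + 3 + 1 = 13

Answer: 13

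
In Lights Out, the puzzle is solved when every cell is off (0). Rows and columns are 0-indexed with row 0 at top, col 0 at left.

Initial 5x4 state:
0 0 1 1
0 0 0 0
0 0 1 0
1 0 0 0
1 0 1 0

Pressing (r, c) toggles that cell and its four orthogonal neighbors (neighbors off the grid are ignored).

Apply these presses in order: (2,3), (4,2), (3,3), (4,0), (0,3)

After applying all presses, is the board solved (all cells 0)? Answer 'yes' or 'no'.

After press 1 at (2,3):
0 0 1 1
0 0 0 1
0 0 0 1
1 0 0 1
1 0 1 0

After press 2 at (4,2):
0 0 1 1
0 0 0 1
0 0 0 1
1 0 1 1
1 1 0 1

After press 3 at (3,3):
0 0 1 1
0 0 0 1
0 0 0 0
1 0 0 0
1 1 0 0

After press 4 at (4,0):
0 0 1 1
0 0 0 1
0 0 0 0
0 0 0 0
0 0 0 0

After press 5 at (0,3):
0 0 0 0
0 0 0 0
0 0 0 0
0 0 0 0
0 0 0 0

Lights still on: 0

Answer: yes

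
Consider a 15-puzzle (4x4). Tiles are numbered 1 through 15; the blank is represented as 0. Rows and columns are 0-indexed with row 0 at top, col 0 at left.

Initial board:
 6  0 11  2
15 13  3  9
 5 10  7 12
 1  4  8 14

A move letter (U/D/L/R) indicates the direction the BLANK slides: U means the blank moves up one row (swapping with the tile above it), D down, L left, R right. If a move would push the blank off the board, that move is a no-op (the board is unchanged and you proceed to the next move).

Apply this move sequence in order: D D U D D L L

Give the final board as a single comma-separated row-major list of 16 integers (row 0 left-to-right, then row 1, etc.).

Answer: 6, 13, 11, 2, 15, 10, 3, 9, 5, 4, 7, 12, 0, 1, 8, 14

Derivation:
After move 1 (D):
 6 13 11  2
15  0  3  9
 5 10  7 12
 1  4  8 14

After move 2 (D):
 6 13 11  2
15 10  3  9
 5  0  7 12
 1  4  8 14

After move 3 (U):
 6 13 11  2
15  0  3  9
 5 10  7 12
 1  4  8 14

After move 4 (D):
 6 13 11  2
15 10  3  9
 5  0  7 12
 1  4  8 14

After move 5 (D):
 6 13 11  2
15 10  3  9
 5  4  7 12
 1  0  8 14

After move 6 (L):
 6 13 11  2
15 10  3  9
 5  4  7 12
 0  1  8 14

After move 7 (L):
 6 13 11  2
15 10  3  9
 5  4  7 12
 0  1  8 14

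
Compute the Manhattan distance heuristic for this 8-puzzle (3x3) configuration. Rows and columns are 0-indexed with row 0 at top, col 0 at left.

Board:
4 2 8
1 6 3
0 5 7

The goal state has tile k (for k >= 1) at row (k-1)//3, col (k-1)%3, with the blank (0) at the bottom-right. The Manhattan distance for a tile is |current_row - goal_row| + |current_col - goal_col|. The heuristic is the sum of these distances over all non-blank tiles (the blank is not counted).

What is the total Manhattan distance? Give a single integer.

Answer: 10

Derivation:
Tile 4: (0,0)->(1,0) = 1
Tile 2: (0,1)->(0,1) = 0
Tile 8: (0,2)->(2,1) = 3
Tile 1: (1,0)->(0,0) = 1
Tile 6: (1,1)->(1,2) = 1
Tile 3: (1,2)->(0,2) = 1
Tile 5: (2,1)->(1,1) = 1
Tile 7: (2,2)->(2,0) = 2
Sum: 1 + 0 + 3 + 1 + 1 + 1 + 1 + 2 = 10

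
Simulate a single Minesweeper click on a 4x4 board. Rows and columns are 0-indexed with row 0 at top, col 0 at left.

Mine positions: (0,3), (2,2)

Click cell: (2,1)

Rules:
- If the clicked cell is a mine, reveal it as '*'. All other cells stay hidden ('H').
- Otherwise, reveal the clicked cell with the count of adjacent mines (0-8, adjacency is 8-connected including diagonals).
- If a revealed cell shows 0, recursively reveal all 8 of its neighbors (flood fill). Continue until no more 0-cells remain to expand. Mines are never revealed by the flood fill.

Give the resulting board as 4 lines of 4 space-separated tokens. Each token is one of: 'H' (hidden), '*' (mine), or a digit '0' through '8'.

H H H H
H H H H
H 1 H H
H H H H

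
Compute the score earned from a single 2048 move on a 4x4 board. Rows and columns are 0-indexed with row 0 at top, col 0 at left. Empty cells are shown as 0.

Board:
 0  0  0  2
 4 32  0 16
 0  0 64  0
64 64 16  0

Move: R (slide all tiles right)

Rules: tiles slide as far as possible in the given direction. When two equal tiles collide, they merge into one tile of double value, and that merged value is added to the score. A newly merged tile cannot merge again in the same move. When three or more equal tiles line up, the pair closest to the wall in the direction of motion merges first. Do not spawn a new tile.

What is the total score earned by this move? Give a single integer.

Answer: 128

Derivation:
Slide right:
row 0: [0, 0, 0, 2] -> [0, 0, 0, 2]  score +0 (running 0)
row 1: [4, 32, 0, 16] -> [0, 4, 32, 16]  score +0 (running 0)
row 2: [0, 0, 64, 0] -> [0, 0, 0, 64]  score +0 (running 0)
row 3: [64, 64, 16, 0] -> [0, 0, 128, 16]  score +128 (running 128)
Board after move:
  0   0   0   2
  0   4  32  16
  0   0   0  64
  0   0 128  16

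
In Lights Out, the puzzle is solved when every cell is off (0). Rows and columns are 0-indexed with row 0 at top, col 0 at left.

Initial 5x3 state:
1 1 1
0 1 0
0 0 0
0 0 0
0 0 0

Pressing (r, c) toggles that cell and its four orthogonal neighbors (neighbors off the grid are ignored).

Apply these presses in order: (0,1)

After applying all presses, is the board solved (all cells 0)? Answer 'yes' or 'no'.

Answer: yes

Derivation:
After press 1 at (0,1):
0 0 0
0 0 0
0 0 0
0 0 0
0 0 0

Lights still on: 0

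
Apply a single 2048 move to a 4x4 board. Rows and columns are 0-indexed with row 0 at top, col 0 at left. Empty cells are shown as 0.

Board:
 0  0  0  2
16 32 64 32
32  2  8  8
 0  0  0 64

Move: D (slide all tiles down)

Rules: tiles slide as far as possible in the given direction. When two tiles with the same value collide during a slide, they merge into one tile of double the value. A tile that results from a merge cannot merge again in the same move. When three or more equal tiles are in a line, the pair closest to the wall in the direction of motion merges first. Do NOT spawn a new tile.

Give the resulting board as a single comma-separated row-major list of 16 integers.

Slide down:
col 0: [0, 16, 32, 0] -> [0, 0, 16, 32]
col 1: [0, 32, 2, 0] -> [0, 0, 32, 2]
col 2: [0, 64, 8, 0] -> [0, 0, 64, 8]
col 3: [2, 32, 8, 64] -> [2, 32, 8, 64]

Answer: 0, 0, 0, 2, 0, 0, 0, 32, 16, 32, 64, 8, 32, 2, 8, 64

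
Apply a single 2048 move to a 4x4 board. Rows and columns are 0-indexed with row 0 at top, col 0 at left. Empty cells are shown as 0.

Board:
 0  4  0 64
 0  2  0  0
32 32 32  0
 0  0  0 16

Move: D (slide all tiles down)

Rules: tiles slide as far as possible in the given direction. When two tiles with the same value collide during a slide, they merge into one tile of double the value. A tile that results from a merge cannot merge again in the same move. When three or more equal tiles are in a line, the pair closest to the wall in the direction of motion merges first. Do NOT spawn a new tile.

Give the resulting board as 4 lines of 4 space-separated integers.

Answer:  0  0  0  0
 0  4  0  0
 0  2  0 64
32 32 32 16

Derivation:
Slide down:
col 0: [0, 0, 32, 0] -> [0, 0, 0, 32]
col 1: [4, 2, 32, 0] -> [0, 4, 2, 32]
col 2: [0, 0, 32, 0] -> [0, 0, 0, 32]
col 3: [64, 0, 0, 16] -> [0, 0, 64, 16]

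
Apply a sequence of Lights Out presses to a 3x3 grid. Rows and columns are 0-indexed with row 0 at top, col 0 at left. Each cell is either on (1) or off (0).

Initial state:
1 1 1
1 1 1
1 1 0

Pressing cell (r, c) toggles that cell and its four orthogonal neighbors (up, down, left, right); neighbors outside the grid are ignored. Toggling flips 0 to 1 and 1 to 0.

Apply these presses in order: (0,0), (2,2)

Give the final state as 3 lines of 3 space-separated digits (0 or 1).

Answer: 0 0 1
0 1 0
1 0 1

Derivation:
After press 1 at (0,0):
0 0 1
0 1 1
1 1 0

After press 2 at (2,2):
0 0 1
0 1 0
1 0 1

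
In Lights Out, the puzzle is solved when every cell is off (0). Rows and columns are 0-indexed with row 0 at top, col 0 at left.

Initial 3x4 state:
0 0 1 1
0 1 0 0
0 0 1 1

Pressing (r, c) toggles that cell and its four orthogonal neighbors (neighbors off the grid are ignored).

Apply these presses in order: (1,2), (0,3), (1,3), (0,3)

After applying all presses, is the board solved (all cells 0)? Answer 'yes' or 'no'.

Answer: yes

Derivation:
After press 1 at (1,2):
0 0 0 1
0 0 1 1
0 0 0 1

After press 2 at (0,3):
0 0 1 0
0 0 1 0
0 0 0 1

After press 3 at (1,3):
0 0 1 1
0 0 0 1
0 0 0 0

After press 4 at (0,3):
0 0 0 0
0 0 0 0
0 0 0 0

Lights still on: 0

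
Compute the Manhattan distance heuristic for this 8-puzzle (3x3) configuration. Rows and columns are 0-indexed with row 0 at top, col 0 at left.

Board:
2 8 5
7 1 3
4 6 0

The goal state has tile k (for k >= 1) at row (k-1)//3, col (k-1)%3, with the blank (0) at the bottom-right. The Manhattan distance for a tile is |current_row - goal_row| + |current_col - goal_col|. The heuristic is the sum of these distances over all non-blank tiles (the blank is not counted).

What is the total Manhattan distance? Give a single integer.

Tile 2: at (0,0), goal (0,1), distance |0-0|+|0-1| = 1
Tile 8: at (0,1), goal (2,1), distance |0-2|+|1-1| = 2
Tile 5: at (0,2), goal (1,1), distance |0-1|+|2-1| = 2
Tile 7: at (1,0), goal (2,0), distance |1-2|+|0-0| = 1
Tile 1: at (1,1), goal (0,0), distance |1-0|+|1-0| = 2
Tile 3: at (1,2), goal (0,2), distance |1-0|+|2-2| = 1
Tile 4: at (2,0), goal (1,0), distance |2-1|+|0-0| = 1
Tile 6: at (2,1), goal (1,2), distance |2-1|+|1-2| = 2
Sum: 1 + 2 + 2 + 1 + 2 + 1 + 1 + 2 = 12

Answer: 12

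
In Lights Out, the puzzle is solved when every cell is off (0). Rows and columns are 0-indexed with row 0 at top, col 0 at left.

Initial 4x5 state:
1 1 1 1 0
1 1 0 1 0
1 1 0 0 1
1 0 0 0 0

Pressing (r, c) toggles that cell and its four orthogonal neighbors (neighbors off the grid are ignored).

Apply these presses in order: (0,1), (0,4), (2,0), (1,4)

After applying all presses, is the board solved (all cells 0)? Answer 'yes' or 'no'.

After press 1 at (0,1):
0 0 0 1 0
1 0 0 1 0
1 1 0 0 1
1 0 0 0 0

After press 2 at (0,4):
0 0 0 0 1
1 0 0 1 1
1 1 0 0 1
1 0 0 0 0

After press 3 at (2,0):
0 0 0 0 1
0 0 0 1 1
0 0 0 0 1
0 0 0 0 0

After press 4 at (1,4):
0 0 0 0 0
0 0 0 0 0
0 0 0 0 0
0 0 0 0 0

Lights still on: 0

Answer: yes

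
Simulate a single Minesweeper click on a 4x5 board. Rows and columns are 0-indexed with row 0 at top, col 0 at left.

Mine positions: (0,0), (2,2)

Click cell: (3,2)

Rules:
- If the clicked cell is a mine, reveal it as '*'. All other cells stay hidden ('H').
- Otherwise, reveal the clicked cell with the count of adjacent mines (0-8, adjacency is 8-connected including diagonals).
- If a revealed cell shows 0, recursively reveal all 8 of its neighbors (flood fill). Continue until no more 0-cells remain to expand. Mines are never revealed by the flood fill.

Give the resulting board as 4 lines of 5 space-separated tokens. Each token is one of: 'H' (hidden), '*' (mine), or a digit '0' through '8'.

H H H H H
H H H H H
H H H H H
H H 1 H H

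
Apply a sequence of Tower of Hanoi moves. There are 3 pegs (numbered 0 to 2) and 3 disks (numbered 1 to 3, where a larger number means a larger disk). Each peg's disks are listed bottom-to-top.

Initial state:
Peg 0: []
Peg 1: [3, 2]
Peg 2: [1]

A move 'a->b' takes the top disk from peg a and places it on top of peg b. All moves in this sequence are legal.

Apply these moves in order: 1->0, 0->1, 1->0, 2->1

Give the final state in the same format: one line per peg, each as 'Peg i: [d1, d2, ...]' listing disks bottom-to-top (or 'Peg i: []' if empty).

Answer: Peg 0: [2]
Peg 1: [3, 1]
Peg 2: []

Derivation:
After move 1 (1->0):
Peg 0: [2]
Peg 1: [3]
Peg 2: [1]

After move 2 (0->1):
Peg 0: []
Peg 1: [3, 2]
Peg 2: [1]

After move 3 (1->0):
Peg 0: [2]
Peg 1: [3]
Peg 2: [1]

After move 4 (2->1):
Peg 0: [2]
Peg 1: [3, 1]
Peg 2: []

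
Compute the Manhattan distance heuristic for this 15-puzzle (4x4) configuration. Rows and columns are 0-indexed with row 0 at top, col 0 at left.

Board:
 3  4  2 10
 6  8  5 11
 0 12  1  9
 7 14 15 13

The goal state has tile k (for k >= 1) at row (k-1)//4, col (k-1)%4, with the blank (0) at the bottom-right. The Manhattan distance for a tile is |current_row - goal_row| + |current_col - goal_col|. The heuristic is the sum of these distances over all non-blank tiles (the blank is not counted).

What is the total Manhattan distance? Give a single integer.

Answer: 32

Derivation:
Tile 3: (0,0)->(0,2) = 2
Tile 4: (0,1)->(0,3) = 2
Tile 2: (0,2)->(0,1) = 1
Tile 10: (0,3)->(2,1) = 4
Tile 6: (1,0)->(1,1) = 1
Tile 8: (1,1)->(1,3) = 2
Tile 5: (1,2)->(1,0) = 2
Tile 11: (1,3)->(2,2) = 2
Tile 12: (2,1)->(2,3) = 2
Tile 1: (2,2)->(0,0) = 4
Tile 9: (2,3)->(2,0) = 3
Tile 7: (3,0)->(1,2) = 4
Tile 14: (3,1)->(3,1) = 0
Tile 15: (3,2)->(3,2) = 0
Tile 13: (3,3)->(3,0) = 3
Sum: 2 + 2 + 1 + 4 + 1 + 2 + 2 + 2 + 2 + 4 + 3 + 4 + 0 + 0 + 3 = 32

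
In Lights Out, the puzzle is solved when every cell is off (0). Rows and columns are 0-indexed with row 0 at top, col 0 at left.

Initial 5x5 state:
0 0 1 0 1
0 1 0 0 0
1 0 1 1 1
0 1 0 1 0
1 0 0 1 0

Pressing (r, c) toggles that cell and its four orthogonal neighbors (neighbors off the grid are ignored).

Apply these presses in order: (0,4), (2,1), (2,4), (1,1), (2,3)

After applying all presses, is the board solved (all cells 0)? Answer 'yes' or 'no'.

Answer: no

Derivation:
After press 1 at (0,4):
0 0 1 1 0
0 1 0 0 1
1 0 1 1 1
0 1 0 1 0
1 0 0 1 0

After press 2 at (2,1):
0 0 1 1 0
0 0 0 0 1
0 1 0 1 1
0 0 0 1 0
1 0 0 1 0

After press 3 at (2,4):
0 0 1 1 0
0 0 0 0 0
0 1 0 0 0
0 0 0 1 1
1 0 0 1 0

After press 4 at (1,1):
0 1 1 1 0
1 1 1 0 0
0 0 0 0 0
0 0 0 1 1
1 0 0 1 0

After press 5 at (2,3):
0 1 1 1 0
1 1 1 1 0
0 0 1 1 1
0 0 0 0 1
1 0 0 1 0

Lights still on: 13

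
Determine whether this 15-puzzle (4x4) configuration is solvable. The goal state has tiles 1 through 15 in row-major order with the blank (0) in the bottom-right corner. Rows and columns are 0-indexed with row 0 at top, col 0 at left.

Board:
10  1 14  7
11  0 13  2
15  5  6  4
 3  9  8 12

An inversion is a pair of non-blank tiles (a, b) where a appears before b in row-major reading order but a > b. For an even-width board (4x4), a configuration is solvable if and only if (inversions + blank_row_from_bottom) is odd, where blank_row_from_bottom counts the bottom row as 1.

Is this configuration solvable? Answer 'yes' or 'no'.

Answer: no

Derivation:
Inversions: 53
Blank is in row 1 (0-indexed from top), which is row 3 counting from the bottom (bottom = 1).
53 + 3 = 56, which is even, so the puzzle is not solvable.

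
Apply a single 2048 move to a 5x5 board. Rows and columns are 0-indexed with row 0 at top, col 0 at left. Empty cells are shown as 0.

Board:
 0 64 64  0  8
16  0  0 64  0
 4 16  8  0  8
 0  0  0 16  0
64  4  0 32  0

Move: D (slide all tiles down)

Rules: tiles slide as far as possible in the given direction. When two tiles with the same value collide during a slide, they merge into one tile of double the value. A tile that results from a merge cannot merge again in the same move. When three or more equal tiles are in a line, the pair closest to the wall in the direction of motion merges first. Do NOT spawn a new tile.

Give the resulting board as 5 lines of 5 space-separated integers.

Answer:  0  0  0  0  0
 0  0  0  0  0
16 64  0 64  0
 4 16 64 16  0
64  4  8 32 16

Derivation:
Slide down:
col 0: [0, 16, 4, 0, 64] -> [0, 0, 16, 4, 64]
col 1: [64, 0, 16, 0, 4] -> [0, 0, 64, 16, 4]
col 2: [64, 0, 8, 0, 0] -> [0, 0, 0, 64, 8]
col 3: [0, 64, 0, 16, 32] -> [0, 0, 64, 16, 32]
col 4: [8, 0, 8, 0, 0] -> [0, 0, 0, 0, 16]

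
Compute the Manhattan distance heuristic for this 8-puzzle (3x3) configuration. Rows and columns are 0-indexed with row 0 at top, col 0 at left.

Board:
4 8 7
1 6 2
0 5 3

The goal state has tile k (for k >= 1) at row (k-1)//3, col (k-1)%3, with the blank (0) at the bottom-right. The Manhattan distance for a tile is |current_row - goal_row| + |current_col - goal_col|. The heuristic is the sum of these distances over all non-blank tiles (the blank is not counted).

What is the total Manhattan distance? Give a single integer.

Answer: 14

Derivation:
Tile 4: (0,0)->(1,0) = 1
Tile 8: (0,1)->(2,1) = 2
Tile 7: (0,2)->(2,0) = 4
Tile 1: (1,0)->(0,0) = 1
Tile 6: (1,1)->(1,2) = 1
Tile 2: (1,2)->(0,1) = 2
Tile 5: (2,1)->(1,1) = 1
Tile 3: (2,2)->(0,2) = 2
Sum: 1 + 2 + 4 + 1 + 1 + 2 + 1 + 2 = 14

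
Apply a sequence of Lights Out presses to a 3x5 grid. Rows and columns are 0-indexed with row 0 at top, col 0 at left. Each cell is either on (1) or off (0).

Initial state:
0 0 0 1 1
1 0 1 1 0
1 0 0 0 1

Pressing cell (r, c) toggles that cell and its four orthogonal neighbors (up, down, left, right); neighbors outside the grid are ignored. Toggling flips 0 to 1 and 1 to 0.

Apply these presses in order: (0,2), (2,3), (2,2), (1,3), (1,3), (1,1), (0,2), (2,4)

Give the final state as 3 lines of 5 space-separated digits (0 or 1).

After press 1 at (0,2):
0 1 1 0 1
1 0 0 1 0
1 0 0 0 1

After press 2 at (2,3):
0 1 1 0 1
1 0 0 0 0
1 0 1 1 0

After press 3 at (2,2):
0 1 1 0 1
1 0 1 0 0
1 1 0 0 0

After press 4 at (1,3):
0 1 1 1 1
1 0 0 1 1
1 1 0 1 0

After press 5 at (1,3):
0 1 1 0 1
1 0 1 0 0
1 1 0 0 0

After press 6 at (1,1):
0 0 1 0 1
0 1 0 0 0
1 0 0 0 0

After press 7 at (0,2):
0 1 0 1 1
0 1 1 0 0
1 0 0 0 0

After press 8 at (2,4):
0 1 0 1 1
0 1 1 0 1
1 0 0 1 1

Answer: 0 1 0 1 1
0 1 1 0 1
1 0 0 1 1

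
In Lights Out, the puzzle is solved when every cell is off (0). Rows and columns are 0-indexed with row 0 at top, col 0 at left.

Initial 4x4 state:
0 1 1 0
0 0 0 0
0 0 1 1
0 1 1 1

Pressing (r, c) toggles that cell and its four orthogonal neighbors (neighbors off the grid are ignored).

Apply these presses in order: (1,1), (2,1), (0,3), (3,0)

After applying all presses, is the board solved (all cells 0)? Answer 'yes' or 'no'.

Answer: no

Derivation:
After press 1 at (1,1):
0 0 1 0
1 1 1 0
0 1 1 1
0 1 1 1

After press 2 at (2,1):
0 0 1 0
1 0 1 0
1 0 0 1
0 0 1 1

After press 3 at (0,3):
0 0 0 1
1 0 1 1
1 0 0 1
0 0 1 1

After press 4 at (3,0):
0 0 0 1
1 0 1 1
0 0 0 1
1 1 1 1

Lights still on: 9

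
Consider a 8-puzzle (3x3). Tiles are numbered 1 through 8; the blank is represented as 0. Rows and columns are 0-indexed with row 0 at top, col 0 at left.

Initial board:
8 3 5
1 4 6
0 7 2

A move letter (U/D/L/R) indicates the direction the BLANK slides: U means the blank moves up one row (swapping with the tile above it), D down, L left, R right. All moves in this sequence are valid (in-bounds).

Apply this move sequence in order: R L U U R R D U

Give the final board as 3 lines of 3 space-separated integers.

Answer: 3 5 0
8 4 6
1 7 2

Derivation:
After move 1 (R):
8 3 5
1 4 6
7 0 2

After move 2 (L):
8 3 5
1 4 6
0 7 2

After move 3 (U):
8 3 5
0 4 6
1 7 2

After move 4 (U):
0 3 5
8 4 6
1 7 2

After move 5 (R):
3 0 5
8 4 6
1 7 2

After move 6 (R):
3 5 0
8 4 6
1 7 2

After move 7 (D):
3 5 6
8 4 0
1 7 2

After move 8 (U):
3 5 0
8 4 6
1 7 2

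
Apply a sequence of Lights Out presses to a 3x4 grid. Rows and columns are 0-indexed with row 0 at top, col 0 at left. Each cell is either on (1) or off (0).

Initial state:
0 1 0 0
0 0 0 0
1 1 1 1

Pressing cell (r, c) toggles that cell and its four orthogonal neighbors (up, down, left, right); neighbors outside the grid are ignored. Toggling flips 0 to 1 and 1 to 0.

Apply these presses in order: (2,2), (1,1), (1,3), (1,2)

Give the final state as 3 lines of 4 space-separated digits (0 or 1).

After press 1 at (2,2):
0 1 0 0
0 0 1 0
1 0 0 0

After press 2 at (1,1):
0 0 0 0
1 1 0 0
1 1 0 0

After press 3 at (1,3):
0 0 0 1
1 1 1 1
1 1 0 1

After press 4 at (1,2):
0 0 1 1
1 0 0 0
1 1 1 1

Answer: 0 0 1 1
1 0 0 0
1 1 1 1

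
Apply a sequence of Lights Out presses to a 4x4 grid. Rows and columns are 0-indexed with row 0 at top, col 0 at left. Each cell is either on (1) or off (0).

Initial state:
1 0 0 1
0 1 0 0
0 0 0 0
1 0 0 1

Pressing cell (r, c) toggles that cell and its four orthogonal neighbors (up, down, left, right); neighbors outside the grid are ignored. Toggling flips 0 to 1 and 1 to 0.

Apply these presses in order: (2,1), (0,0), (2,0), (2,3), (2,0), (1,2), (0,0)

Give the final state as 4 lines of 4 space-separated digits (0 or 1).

Answer: 1 0 1 1
0 1 1 0
1 1 1 1
1 1 0 0

Derivation:
After press 1 at (2,1):
1 0 0 1
0 0 0 0
1 1 1 0
1 1 0 1

After press 2 at (0,0):
0 1 0 1
1 0 0 0
1 1 1 0
1 1 0 1

After press 3 at (2,0):
0 1 0 1
0 0 0 0
0 0 1 0
0 1 0 1

After press 4 at (2,3):
0 1 0 1
0 0 0 1
0 0 0 1
0 1 0 0

After press 5 at (2,0):
0 1 0 1
1 0 0 1
1 1 0 1
1 1 0 0

After press 6 at (1,2):
0 1 1 1
1 1 1 0
1 1 1 1
1 1 0 0

After press 7 at (0,0):
1 0 1 1
0 1 1 0
1 1 1 1
1 1 0 0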